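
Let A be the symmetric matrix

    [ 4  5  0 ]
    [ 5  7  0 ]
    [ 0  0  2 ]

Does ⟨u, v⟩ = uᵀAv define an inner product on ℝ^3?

yes

Leading principal minors: Δ_1 = 4, Δ_2 = 3, Δ_3 = 6.
All leading principal minors are positive, so by Sylvester's criterion Q is positive definite.
⟨·,·⟩ is an inner product exactly when A is positive definite.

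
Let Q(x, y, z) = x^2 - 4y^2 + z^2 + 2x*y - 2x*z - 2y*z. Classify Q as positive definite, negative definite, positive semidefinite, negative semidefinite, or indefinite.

indefinite

The associated matrix is A = [[1, 1, -1], [1, -4, -1], [-1, -1, 1]].
Congruent diagonalization of A (simultaneous row and column reduction) yields pivots 1, -5, 0.
That gives 1 positive, 1 negative, 1 zero pivots.
Hence Q is indefinite.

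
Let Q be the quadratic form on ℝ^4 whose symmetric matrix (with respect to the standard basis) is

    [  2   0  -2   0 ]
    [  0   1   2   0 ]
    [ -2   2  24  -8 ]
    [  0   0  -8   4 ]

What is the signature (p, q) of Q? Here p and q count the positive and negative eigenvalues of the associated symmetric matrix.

Congruent diagonalization of A (simultaneous row and column reduction) yields pivots 2, 1, 18, 4/9.
Counting signs: 4 positive.

(4, 0)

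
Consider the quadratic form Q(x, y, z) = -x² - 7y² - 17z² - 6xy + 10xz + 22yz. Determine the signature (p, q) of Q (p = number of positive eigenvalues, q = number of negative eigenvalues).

(1, 1)

Write A = [[-1, -3, 5], [-3, -7, 11], [5, 11, -17]].
Symmetric row and column elimination reduces A to a congruent diagonal form with pivots -1, 2, 0.
So there are 1 positive, 1 negative, 1 zero pivots.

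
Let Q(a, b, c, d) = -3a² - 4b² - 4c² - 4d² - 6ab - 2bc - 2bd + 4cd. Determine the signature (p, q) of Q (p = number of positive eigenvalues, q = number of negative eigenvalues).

(0, 3)

Write A = [[-3, -3, 0, 0], [-3, -4, -1, -1], [0, -1, -4, 2], [0, -1, 2, -4]].
Applying the same elementary operations to the rows and columns of A produces a congruent diagonal matrix with entries -3, -1, -3, 0.
That gives 3 negative, 1 zero pivots.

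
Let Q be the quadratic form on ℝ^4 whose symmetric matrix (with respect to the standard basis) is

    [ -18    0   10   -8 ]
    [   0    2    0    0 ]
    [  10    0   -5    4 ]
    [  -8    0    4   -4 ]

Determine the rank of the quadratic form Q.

4

Applying the same elementary operations to the rows and columns of A produces a congruent diagonal matrix with entries -18, 2, 5/9, -4/5.
So there are 2 positive, 2 negative pivots.
The rank is the number of nonzero pivots: 4.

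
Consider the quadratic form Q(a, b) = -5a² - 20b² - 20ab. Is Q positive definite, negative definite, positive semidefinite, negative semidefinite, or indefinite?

negative semidefinite

The symmetric matrix of Q is [[-5, -10], [-10, -20]].
For the 2×2 matrix [[-5, -10], [-10, -20]]: det = -5·-20 − (-10)² = 0, trace = -25.
det = 0 so one eigenvalue is zero; the form is semidefinite with the sign of the trace.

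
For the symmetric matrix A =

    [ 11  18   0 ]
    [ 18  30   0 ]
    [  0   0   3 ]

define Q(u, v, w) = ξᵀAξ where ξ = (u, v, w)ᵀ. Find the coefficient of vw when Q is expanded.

0

The coefficient of vw is A[2,3] + A[3,2] = 2·0 = 0.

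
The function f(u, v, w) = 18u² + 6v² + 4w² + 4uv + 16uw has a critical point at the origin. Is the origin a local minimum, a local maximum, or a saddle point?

local minimum

The Hessian at the origin is H = [[36, 4, 16], [4, 12, 0], [16, 0, 8]].
Symmetric row and column elimination reduces H to a congruent diagonal form with pivots 36, 104/9, 8/13.
So there are 3 positive pivots.
H is positive definite, so the origin is a strict local minimum.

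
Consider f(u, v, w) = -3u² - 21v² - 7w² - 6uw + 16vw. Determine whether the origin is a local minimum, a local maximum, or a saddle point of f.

local maximum

The Hessian at the origin is H = [[-6, 0, -6], [0, -42, 16], [-6, 16, -14]].
Applying the same elementary operations to the rows and columns of H produces a congruent diagonal matrix with entries -6, -42, -40/21.
So there are 3 negative pivots.
H is negative definite, so the origin is a strict local maximum.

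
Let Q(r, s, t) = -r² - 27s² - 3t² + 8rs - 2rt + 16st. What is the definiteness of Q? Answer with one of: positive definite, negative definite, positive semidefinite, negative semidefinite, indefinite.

The associated matrix is A = [[-1, 4, -1], [4, -27, 8], [-1, 8, -3]].
Row-reducing A symmetrically gives the diagonal entries -1, -11, -6/11.
So there are 3 negative pivots.
Hence Q is negative definite.

negative definite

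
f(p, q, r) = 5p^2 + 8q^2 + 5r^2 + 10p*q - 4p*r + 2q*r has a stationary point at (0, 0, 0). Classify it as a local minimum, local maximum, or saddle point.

The Hessian at the origin is H = [[10, 10, -4], [10, 16, 2], [-4, 2, 10]].
Congruent diagonalization of H (simultaneous row and column reduction) yields pivots 10, 6, 12/5.
So there are 3 positive pivots.
H is positive definite, so the origin is a strict local minimum.

local minimum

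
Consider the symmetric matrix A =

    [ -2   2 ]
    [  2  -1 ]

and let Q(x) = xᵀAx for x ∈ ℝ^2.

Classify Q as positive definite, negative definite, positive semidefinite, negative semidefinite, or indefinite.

indefinite

Applying the same elementary operations to the rows and columns of A produces a congruent diagonal matrix with entries -2, 1.
Counting signs: 1 positive, 1 negative.
Hence Q is indefinite.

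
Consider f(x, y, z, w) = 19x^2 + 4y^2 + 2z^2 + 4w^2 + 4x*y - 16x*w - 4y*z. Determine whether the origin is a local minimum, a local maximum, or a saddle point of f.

The Hessian at the origin is H = [[38, 4, 0, -16], [4, 8, -4, 0], [0, -4, 4, 0], [-16, 0, 0, 8]].
Applying the same elementary operations to the rows and columns of H produces a congruent diagonal matrix with entries 38, 144/19, 17/9, 8/17.
That gives 4 positive pivots.
H is positive definite, so the origin is a strict local minimum.

local minimum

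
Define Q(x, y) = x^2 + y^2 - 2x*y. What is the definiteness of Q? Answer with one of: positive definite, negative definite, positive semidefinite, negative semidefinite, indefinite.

The symmetric matrix is A = [[1, -1], [-1, 1]].
Applying the same elementary operations to the rows and columns of A produces a congruent diagonal matrix with entries 1, 0.
That gives 1 positive, 1 zero pivots.
Hence Q is positive semidefinite.

positive semidefinite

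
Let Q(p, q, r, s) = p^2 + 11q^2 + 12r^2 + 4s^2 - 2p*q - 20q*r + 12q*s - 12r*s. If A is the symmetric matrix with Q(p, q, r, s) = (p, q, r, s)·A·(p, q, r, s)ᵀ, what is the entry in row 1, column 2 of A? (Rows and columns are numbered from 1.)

-1

The coefficient of p·q in Q is -2. For a symmetric A this equals A[1,2] + A[2,1] = 2·A[1,2].
So A[1,2] = -2/2 = -1.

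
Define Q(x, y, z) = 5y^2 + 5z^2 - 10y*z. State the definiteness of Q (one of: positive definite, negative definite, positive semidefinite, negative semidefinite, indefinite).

The symmetric matrix is A = [[0, 0, 0], [0, 5, -5], [0, -5, 5]].
Symmetric row and column elimination reduces A to a congruent diagonal form with pivots 0, 5, 0.
So there are 1 positive, 2 zero pivots.
Hence Q is positive semidefinite.

positive semidefinite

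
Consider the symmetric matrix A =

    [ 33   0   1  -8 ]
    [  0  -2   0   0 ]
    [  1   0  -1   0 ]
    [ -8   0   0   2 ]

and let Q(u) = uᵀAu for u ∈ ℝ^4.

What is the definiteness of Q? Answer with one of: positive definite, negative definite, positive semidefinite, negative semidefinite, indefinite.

Applying the same elementary operations to the rows and columns of A produces a congruent diagonal matrix with entries 33, -2, -34/33, 2/17.
So there are 2 positive, 2 negative pivots.
Hence Q is indefinite.

indefinite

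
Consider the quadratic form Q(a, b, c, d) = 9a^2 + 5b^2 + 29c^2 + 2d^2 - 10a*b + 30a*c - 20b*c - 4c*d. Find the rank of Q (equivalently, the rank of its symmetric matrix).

The associated matrix is A = [[9, -5, 15, 0], [-5, 5, -10, 0], [15, -10, 29, -2], [0, 0, -2, 2]].
Row-reducing A symmetrically gives the diagonal entries 9, 20/9, 11/4, 6/11.
That gives 4 positive pivots.
The rank is the number of nonzero pivots: 4.

4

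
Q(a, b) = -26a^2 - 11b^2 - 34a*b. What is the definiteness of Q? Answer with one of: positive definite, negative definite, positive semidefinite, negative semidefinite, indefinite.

The symmetric matrix is A = [[-26, -17], [-17, -11]].
Applying the same elementary operations to the rows and columns of A produces a congruent diagonal matrix with entries -26, 3/26.
Counting signs: 1 positive, 1 negative.
Hence Q is indefinite.

indefinite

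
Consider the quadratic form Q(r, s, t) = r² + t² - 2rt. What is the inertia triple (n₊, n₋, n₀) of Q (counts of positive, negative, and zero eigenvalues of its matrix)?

(1, 0, 2)

The symmetric matrix is A = [[1, 0, -1], [0, 0, 0], [-1, 0, 1]].
Symmetric row and column elimination reduces A to a congruent diagonal form with pivots 1, 0, 0.
Counting signs: 1 positive, 2 zero.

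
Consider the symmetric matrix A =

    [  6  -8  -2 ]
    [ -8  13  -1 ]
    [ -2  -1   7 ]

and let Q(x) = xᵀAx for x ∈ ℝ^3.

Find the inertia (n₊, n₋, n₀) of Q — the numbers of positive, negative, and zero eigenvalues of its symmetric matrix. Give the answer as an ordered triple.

Row-reducing A symmetrically gives the diagonal entries 6, 7/3, 4/7.
Counting signs: 3 positive.

(3, 0, 0)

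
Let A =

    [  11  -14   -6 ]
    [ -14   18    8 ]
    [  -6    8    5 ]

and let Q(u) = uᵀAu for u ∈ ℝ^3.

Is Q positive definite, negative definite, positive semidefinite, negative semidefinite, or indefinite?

An LDLᵀ factorisation of A has diagonal entries 11, 2/11, 1.
Counting signs: 3 positive.
Hence Q is positive definite.

positive definite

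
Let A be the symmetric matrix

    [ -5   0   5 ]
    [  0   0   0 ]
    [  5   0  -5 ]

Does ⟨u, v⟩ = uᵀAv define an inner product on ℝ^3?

Applying the same elementary operations to the rows and columns of A produces a congruent diagonal matrix with entries -5, 0, 0.
That gives 1 negative, 2 zero pivots.
Hence Q is negative semidefinite.
⟨·,·⟩ is an inner product exactly when A is positive definite.

no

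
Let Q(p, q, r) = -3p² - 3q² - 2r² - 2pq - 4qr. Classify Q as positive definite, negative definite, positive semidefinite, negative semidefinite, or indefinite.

negative definite

The associated matrix is A = [[-3, -1, 0], [-1, -3, -2], [0, -2, -2]].
An LDLᵀ factorisation of A has diagonal entries -3, -8/3, -1/2.
So there are 3 negative pivots.
Hence Q is negative definite.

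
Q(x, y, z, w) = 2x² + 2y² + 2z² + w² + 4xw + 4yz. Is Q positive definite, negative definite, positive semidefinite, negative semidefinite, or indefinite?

indefinite

The symmetric matrix is A = [[2, 0, 0, 2], [0, 2, 2, 0], [0, 2, 2, 0], [2, 0, 0, 1]].
Row-reducing A symmetrically gives the diagonal entries 2, 2, 0, -1.
That gives 2 positive, 1 negative, 1 zero pivots.
Hence Q is indefinite.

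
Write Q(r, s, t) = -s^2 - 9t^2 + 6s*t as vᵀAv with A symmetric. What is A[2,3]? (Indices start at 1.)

3

The coefficient of s·t in Q is 6. For a symmetric A this equals A[2,3] + A[3,2] = 2·A[2,3].
So A[2,3] = 6/2 = 3.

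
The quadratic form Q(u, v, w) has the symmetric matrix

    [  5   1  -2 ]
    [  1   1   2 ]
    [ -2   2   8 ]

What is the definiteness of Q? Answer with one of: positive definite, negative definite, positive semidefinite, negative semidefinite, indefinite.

positive semidefinite

Congruent diagonalization of A (simultaneous row and column reduction) yields pivots 5, 4/5, 0.
So there are 2 positive, 1 zero pivots.
Hence Q is positive semidefinite.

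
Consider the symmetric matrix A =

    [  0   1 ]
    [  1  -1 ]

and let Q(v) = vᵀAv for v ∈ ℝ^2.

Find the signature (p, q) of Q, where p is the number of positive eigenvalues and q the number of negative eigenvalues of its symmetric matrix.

By Sylvester's law of inertia any congruent diagonalization of A has 1 positive, 1 negative and 0 zero entries.

(1, 1)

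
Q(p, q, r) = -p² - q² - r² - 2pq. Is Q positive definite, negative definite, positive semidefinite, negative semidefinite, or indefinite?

negative semidefinite

Write A = [[-1, -1, 0], [-1, -1, 0], [0, 0, -1]].
Applying the same elementary operations to the rows and columns of A produces a congruent diagonal matrix with entries -1, 0, -1.
That gives 2 negative, 1 zero pivots.
Hence Q is negative semidefinite.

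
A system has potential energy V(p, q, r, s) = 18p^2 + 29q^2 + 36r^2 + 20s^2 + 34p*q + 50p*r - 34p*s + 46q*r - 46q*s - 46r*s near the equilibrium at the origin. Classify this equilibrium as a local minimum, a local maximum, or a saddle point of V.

The Hessian at the origin is H = [[36, 34, 50, -34], [34, 58, 46, -46], [50, 46, 72, -46], [-34, -46, -46, 40]].
An LDLᵀ factorisation of H has diagonal entries 36, 233/9, 582/233, 30/97.
That gives 4 positive pivots.
H is positive definite, so the origin is a strict local minimum.

local minimum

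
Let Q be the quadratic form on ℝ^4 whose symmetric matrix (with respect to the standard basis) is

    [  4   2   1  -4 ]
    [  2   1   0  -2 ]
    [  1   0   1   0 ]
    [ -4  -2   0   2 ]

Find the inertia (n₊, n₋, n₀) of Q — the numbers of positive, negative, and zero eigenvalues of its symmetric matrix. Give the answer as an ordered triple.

By Sylvester's law of inertia any congruent diagonalization of A has 2 positive, 2 negative and 0 zero entries.

(2, 2, 0)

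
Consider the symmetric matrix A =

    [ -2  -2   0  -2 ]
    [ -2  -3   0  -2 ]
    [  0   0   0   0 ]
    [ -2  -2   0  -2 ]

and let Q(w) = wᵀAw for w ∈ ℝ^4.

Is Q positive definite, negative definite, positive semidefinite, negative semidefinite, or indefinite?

Row-reducing A symmetrically gives the diagonal entries -2, -1, 0, 0.
That gives 2 negative, 2 zero pivots.
Hence Q is negative semidefinite.

negative semidefinite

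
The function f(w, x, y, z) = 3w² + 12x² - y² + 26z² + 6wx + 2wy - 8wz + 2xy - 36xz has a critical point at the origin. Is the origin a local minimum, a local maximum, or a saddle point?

saddle point

The Hessian at the origin is H = [[6, 6, 2, -8], [6, 24, 2, -36], [2, 2, -2, 0], [-8, -36, 0, 52]].
Row-reducing H symmetrically gives the diagonal entries 6, 18, -8/3, 4/9.
So there are 3 positive, 1 negative pivots.
H is indefinite, so the origin is a saddle point.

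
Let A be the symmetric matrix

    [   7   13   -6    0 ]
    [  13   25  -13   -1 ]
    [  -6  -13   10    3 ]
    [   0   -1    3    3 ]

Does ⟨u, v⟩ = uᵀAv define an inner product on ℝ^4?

Leading principal minors: Δ_1 = 7, Δ_2 = 6, Δ_3 = 5, Δ_4 = 5.
All leading principal minors are positive, so by Sylvester's criterion Q is positive definite.
⟨·,·⟩ is an inner product exactly when A is positive definite.

yes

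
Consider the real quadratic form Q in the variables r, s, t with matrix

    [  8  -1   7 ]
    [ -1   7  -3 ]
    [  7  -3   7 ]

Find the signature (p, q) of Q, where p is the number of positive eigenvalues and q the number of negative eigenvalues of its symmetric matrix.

Applying the same elementary operations to the rows and columns of A produces a congruent diagonal matrix with entries 8, 55/8, 12/55.
So there are 3 positive pivots.

(3, 0)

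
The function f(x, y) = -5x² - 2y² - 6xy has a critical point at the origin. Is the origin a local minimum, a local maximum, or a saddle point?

The Hessian at the origin is H = [[-10, -6], [-6, -4]].
det H = -10·-4 − (-6)² = 4 > 0 and H[1,1] = -10 < 0, so H is negative definite.
Therefore the origin is a local maximum.

local maximum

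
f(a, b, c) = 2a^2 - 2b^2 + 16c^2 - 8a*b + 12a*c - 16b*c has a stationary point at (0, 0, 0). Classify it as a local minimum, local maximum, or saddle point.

The Hessian at the origin is H = [[4, -8, 12], [-8, -4, -16], [12, -16, 32]].
Applying the same elementary operations to the rows and columns of H produces a congruent diagonal matrix with entries 4, -20, -4/5.
That gives 1 positive, 2 negative pivots.
H is indefinite, so the origin is a saddle point.

saddle point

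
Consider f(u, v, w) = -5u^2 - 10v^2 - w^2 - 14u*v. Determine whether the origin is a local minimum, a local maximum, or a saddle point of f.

The Hessian at the origin is H = [[-10, -14, 0], [-14, -20, 0], [0, 0, -2]].
Symmetric row and column elimination reduces H to a congruent diagonal form with pivots -10, -2/5, -2.
So there are 3 negative pivots.
H is negative definite, so the origin is a strict local maximum.

local maximum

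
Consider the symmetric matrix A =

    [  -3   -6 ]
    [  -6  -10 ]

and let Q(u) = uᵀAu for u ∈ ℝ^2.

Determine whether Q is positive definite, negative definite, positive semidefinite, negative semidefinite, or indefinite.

indefinite

For the 2×2 matrix [[-3, -6], [-6, -10]]: det = -3·-10 − (-6)² = -6, trace = -13.
det < 0 so the eigenvalues have opposite signs; the form is indefinite.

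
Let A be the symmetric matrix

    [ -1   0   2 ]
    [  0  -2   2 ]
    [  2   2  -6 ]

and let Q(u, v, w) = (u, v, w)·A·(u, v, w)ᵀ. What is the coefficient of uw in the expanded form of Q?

The coefficient of uw is A[1,3] + A[3,1] = 2·2 = 4.

4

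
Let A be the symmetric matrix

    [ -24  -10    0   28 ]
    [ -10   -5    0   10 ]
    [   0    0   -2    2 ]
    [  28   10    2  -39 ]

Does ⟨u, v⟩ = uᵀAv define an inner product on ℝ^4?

Leading principal minors: Δ_1 = -24, Δ_2 = 20, Δ_3 = -40, Δ_4 = 40.
The signs alternate starting with Δ_1 < 0, so by Sylvester's criterion Q is negative definite.
⟨·,·⟩ is an inner product exactly when A is positive definite.

no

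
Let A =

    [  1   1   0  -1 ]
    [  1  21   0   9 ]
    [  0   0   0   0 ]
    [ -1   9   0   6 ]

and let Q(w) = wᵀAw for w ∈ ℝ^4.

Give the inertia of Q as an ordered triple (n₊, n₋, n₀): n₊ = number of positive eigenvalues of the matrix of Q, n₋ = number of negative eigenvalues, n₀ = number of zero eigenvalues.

Row-reducing A symmetrically gives the diagonal entries 1, 20, 0, 0.
So there are 2 positive, 2 zero pivots.

(2, 0, 2)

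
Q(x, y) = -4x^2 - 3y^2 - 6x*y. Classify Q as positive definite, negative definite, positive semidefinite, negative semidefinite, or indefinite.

The symmetric matrix is A = [[-4, -3], [-3, -3]].
Symmetric row and column elimination reduces A to a congruent diagonal form with pivots -4, -3/4.
That gives 2 negative pivots.
Hence Q is negative definite.

negative definite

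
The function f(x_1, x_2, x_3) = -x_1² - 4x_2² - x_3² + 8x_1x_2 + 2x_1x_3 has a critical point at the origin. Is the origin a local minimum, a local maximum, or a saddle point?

saddle point

The Hessian at the origin is H = [[-2, 8, 2], [8, -8, 0], [2, 0, -2]].
Applying the same elementary operations to the rows and columns of H produces a congruent diagonal matrix with entries -2, 24, -8/3.
So there are 1 positive, 2 negative pivots.
H is indefinite, so the origin is a saddle point.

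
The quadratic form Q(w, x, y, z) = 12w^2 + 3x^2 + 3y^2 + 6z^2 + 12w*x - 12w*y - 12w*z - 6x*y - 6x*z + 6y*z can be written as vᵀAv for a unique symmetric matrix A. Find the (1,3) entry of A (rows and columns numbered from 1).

-6

The coefficient of w·y in Q is -12. For a symmetric A this equals A[1,3] + A[3,1] = 2·A[1,3].
So A[1,3] = -12/2 = -6.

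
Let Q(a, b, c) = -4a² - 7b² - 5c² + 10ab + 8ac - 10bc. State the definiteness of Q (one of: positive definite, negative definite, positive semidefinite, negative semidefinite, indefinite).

negative definite

The symmetric matrix of Q is A = [[-4, 5, 4], [5, -7, -5], [4, -5, -5]].
Leading principal minors: Δ_1 = -4, Δ_2 = 3, Δ_3 = -3.
The signs alternate starting with Δ_1 < 0, so by Sylvester's criterion Q is negative definite.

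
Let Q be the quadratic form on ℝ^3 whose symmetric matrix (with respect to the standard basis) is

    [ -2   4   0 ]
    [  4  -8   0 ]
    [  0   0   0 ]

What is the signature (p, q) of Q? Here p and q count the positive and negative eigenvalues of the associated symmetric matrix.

Applying the same elementary operations to the rows and columns of A produces a congruent diagonal matrix with entries -2, 0, 0.
Counting signs: 1 negative, 2 zero.

(0, 1)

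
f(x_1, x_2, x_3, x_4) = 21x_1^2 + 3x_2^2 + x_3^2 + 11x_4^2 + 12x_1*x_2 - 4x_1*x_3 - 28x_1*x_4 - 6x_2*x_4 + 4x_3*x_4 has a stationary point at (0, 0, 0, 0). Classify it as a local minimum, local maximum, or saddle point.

The Hessian at the origin is H = [[42, 12, -4, -28], [12, 6, 0, -6], [-4, 0, 2, 4], [-28, -6, 4, 22]].
An LDLᵀ factorisation of H has diagonal entries 42, 18/7, 10/9, 8/5.
Counting signs: 4 positive.
H is positive definite, so the origin is a strict local minimum.

local minimum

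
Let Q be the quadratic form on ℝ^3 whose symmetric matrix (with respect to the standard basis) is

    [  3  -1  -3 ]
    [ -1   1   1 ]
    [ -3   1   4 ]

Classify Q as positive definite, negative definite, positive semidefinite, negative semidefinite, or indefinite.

Row-reducing A symmetrically gives the diagonal entries 3, 2/3, 1.
That gives 3 positive pivots.
Hence Q is positive definite.

positive definite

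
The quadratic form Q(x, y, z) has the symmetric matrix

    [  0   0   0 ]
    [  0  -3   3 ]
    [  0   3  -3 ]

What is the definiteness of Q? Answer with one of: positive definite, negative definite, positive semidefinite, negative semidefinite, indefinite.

Row-reducing A symmetrically gives the diagonal entries 0, -3, 0.
That gives 1 negative, 2 zero pivots.
Hence Q is negative semidefinite.

negative semidefinite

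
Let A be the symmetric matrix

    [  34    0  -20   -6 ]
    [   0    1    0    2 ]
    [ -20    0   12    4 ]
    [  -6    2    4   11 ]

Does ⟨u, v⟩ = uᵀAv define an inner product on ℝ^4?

yes

Applying the same elementary operations to the rows and columns of A produces a congruent diagonal matrix with entries 34, 1, 4/17, 5.
Counting signs: 4 positive.
Hence Q is positive definite.
⟨·,·⟩ is an inner product exactly when A is positive definite.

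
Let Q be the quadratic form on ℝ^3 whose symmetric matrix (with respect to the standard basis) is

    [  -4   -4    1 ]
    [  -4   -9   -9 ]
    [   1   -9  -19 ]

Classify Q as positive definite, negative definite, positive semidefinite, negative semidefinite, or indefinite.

Symmetric row and column elimination reduces A to a congruent diagonal form with pivots -4, -5, 5/4.
Counting signs: 1 positive, 2 negative.
Hence Q is indefinite.

indefinite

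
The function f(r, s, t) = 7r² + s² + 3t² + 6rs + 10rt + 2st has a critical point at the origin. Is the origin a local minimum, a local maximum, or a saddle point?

saddle point

The Hessian at the origin is H = [[14, 6, 10], [6, 2, 2], [10, 2, 6]].
Congruent diagonalization of H (simultaneous row and column reduction) yields pivots 14, -4/7, 8.
Counting signs: 2 positive, 1 negative.
H is indefinite, so the origin is a saddle point.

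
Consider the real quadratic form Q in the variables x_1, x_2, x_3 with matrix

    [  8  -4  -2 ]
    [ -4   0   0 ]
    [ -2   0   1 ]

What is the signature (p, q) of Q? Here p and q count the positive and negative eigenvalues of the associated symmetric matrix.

(2, 1)

Congruent diagonalization of A (simultaneous row and column reduction) yields pivots 8, -2, 1.
That gives 2 positive, 1 negative pivots.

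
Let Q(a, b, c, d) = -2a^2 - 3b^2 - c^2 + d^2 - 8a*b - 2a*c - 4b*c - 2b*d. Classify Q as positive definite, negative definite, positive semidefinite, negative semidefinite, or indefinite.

indefinite

The symmetric matrix is A = [[-2, -4, -1, 0], [-4, -3, -2, -1], [-1, -2, -1, 0], [0, -1, 0, 1]].
Row-reducing A symmetrically gives the diagonal entries -2, 5, -1/2, 4/5.
Counting signs: 2 positive, 2 negative.
Hence Q is indefinite.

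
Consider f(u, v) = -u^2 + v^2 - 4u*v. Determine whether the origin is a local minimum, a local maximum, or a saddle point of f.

saddle point

The Hessian at the origin is H = [[-2, -4], [-4, 2]].
det H = -2·2 − (-4)² = -20 < 0, so H is indefinite.
Therefore the origin is a saddle point.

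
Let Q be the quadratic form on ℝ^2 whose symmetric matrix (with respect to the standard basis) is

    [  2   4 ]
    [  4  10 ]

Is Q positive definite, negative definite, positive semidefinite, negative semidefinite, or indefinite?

Leading principal minors: Δ_1 = 2, Δ_2 = 4.
All leading principal minors are positive, so by Sylvester's criterion Q is positive definite.

positive definite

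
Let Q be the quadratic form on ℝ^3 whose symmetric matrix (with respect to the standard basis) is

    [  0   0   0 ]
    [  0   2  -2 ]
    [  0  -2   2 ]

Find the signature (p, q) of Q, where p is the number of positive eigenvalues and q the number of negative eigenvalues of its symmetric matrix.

(1, 0)

Congruent diagonalization of A (simultaneous row and column reduction) yields pivots 0, 2, 0.
So there are 1 positive, 2 zero pivots.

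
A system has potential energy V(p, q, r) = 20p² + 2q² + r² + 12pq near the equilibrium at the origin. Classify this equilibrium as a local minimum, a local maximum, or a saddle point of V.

The Hessian at the origin is H = [[40, 12, 0], [12, 4, 0], [0, 0, 2]].
An LDLᵀ factorisation of H has diagonal entries 40, 2/5, 2.
That gives 3 positive pivots.
H is positive definite, so the origin is a strict local minimum.

local minimum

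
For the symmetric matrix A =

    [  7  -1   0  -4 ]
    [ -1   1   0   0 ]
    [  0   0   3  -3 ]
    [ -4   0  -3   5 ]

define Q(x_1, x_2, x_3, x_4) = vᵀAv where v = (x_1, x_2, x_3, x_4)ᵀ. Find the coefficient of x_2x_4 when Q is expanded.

The coefficient of x_2x_4 is A[2,4] + A[4,2] = 2·0 = 0.

0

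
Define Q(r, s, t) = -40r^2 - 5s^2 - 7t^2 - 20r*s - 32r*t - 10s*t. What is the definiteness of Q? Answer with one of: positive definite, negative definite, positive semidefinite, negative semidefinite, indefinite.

negative definite

Write A = [[-40, -10, -16], [-10, -5, -5], [-16, -5, -7]].
An LDLᵀ factorisation of A has diagonal entries -40, -5/2, -1/5.
So there are 3 negative pivots.
Hence Q is negative definite.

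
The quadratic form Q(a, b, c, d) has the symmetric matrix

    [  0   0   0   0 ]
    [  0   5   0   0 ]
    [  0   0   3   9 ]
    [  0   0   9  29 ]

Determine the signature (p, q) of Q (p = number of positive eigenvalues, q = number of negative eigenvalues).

Applying the same elementary operations to the rows and columns of A produces a congruent diagonal matrix with entries 0, 5, 3, 2.
So there are 3 positive, 1 zero pivots.

(3, 0)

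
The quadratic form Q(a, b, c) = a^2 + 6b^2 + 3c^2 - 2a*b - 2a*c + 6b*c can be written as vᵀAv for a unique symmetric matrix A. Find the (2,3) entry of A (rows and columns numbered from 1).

3

The coefficient of b·c in Q is 6. For a symmetric A this equals A[2,3] + A[3,2] = 2·A[2,3].
So A[2,3] = 6/2 = 3.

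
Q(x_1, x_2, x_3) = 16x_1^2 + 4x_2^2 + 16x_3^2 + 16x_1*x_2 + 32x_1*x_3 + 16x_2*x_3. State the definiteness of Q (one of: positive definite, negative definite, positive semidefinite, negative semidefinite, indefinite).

positive semidefinite

The symmetric matrix is A = [[16, 8, 16], [8, 4, 8], [16, 8, 16]].
Symmetric row and column elimination reduces A to a congruent diagonal form with pivots 16, 0, 0.
So there are 1 positive, 2 zero pivots.
Hence Q is positive semidefinite.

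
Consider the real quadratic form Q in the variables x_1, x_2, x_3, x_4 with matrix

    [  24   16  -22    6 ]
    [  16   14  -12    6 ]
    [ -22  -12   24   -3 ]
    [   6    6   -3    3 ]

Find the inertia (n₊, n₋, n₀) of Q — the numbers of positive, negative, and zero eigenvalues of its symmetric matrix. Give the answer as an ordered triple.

An LDLᵀ factorisation of A has diagonal entries 24, 10/3, 17/10, -3/17.
That gives 3 positive, 1 negative pivots.

(3, 1, 0)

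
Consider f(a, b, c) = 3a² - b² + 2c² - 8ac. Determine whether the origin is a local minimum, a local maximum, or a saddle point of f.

saddle point

The Hessian at the origin is H = [[6, 0, -8], [0, -2, 0], [-8, 0, 4]].
Symmetric row and column elimination reduces H to a congruent diagonal form with pivots 6, -2, -20/3.
So there are 1 positive, 2 negative pivots.
H is indefinite, so the origin is a saddle point.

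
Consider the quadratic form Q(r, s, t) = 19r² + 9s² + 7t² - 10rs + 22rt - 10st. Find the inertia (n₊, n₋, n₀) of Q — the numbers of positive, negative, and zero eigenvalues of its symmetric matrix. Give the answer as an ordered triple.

The associated matrix is A = [[19, -5, 11], [-5, 9, -5], [11, -5, 7]].
Congruent diagonalization of A (simultaneous row and column reduction) yields pivots 19, 146/19, 4/73.
That gives 3 positive pivots.

(3, 0, 0)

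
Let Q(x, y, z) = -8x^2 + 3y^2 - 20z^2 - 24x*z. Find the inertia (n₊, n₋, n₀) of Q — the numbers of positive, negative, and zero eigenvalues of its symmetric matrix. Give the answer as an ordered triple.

The associated matrix is A = [[-8, 0, -12], [0, 3, 0], [-12, 0, -20]].
An LDLᵀ factorisation of A has diagonal entries -8, 3, -2.
That gives 1 positive, 2 negative pivots.

(1, 2, 0)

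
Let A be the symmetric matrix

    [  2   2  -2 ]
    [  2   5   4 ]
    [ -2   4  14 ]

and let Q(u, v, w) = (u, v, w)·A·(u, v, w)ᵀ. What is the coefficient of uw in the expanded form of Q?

The coefficient of uw is A[1,3] + A[3,1] = 2·(-2) = -4.

-4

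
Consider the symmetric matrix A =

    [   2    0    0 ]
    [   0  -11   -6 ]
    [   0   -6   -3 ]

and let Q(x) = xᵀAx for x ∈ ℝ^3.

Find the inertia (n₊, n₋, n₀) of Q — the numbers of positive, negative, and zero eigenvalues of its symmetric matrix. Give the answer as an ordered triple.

(2, 1, 0)

Row-reducing A symmetrically gives the diagonal entries 2, -11, 3/11.
So there are 2 positive, 1 negative pivots.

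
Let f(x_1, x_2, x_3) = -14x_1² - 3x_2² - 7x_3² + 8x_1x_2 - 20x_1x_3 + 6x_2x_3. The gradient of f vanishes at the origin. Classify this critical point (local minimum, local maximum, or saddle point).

The Hessian at the origin is H = [[-28, 8, -20], [8, -6, 6], [-20, 6, -14]].
An LDLᵀ factorisation of H has diagonal entries -28, -26/7, 4/13.
Counting signs: 1 positive, 2 negative.
H is indefinite, so the origin is a saddle point.

saddle point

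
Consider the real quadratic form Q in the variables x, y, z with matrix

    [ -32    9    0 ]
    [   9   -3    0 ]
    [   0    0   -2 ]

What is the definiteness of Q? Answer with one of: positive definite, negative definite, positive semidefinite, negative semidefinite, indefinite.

Row-reducing A symmetrically gives the diagonal entries -32, -15/32, -2.
So there are 3 negative pivots.
Hence Q is negative definite.

negative definite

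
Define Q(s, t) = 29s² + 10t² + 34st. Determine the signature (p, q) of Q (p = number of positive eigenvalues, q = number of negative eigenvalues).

Write A = [[29, 17], [17, 10]].
Symmetric row and column elimination reduces A to a congruent diagonal form with pivots 29, 1/29.
That gives 2 positive pivots.

(2, 0)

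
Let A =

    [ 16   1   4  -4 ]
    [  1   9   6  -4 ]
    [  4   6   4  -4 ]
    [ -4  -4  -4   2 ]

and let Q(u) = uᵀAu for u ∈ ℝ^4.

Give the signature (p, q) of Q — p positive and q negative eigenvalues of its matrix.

(2, 2)

Row-reducing A symmetrically gives the diagonal entries 16, 143/16, -100/143, -2/25.
So there are 2 positive, 2 negative pivots.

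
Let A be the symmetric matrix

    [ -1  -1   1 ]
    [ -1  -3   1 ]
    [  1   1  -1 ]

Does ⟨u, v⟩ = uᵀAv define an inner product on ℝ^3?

Symmetric row and column elimination reduces A to a congruent diagonal form with pivots -1, -2, 0.
So there are 2 negative, 1 zero pivots.
Hence Q is negative semidefinite.
⟨·,·⟩ is an inner product exactly when A is positive definite.

no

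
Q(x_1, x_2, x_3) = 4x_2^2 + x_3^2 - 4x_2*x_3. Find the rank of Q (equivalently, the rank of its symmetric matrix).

The symmetric matrix is A = [[0, 0, 0], [0, 4, -2], [0, -2, 1]].
Congruent diagonalization of A (simultaneous row and column reduction) yields pivots 0, 4, 0.
Counting signs: 1 positive, 2 zero.
The rank is the number of nonzero pivots: 1.

1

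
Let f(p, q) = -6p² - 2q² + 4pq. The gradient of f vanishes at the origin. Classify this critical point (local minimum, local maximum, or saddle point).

local maximum

The Hessian at the origin is H = [[-12, 4], [4, -4]].
det H = -12·-4 − (4)² = 32 > 0 and H[1,1] = -12 < 0, so H is negative definite.
Therefore the origin is a local maximum.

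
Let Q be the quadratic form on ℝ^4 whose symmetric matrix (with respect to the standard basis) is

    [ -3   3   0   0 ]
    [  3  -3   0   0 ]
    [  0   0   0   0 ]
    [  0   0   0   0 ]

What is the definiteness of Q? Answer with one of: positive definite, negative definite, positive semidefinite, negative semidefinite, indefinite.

Row-reducing A symmetrically gives the diagonal entries -3, 0, 0, 0.
So there are 1 negative, 3 zero pivots.
Hence Q is negative semidefinite.

negative semidefinite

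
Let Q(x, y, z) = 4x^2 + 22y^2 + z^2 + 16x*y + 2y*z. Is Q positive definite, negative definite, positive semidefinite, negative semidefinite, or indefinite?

positive definite

The symmetric matrix is A = [[4, 8, 0], [8, 22, 1], [0, 1, 1]].
Congruent diagonalization of A (simultaneous row and column reduction) yields pivots 4, 6, 5/6.
Counting signs: 3 positive.
Hence Q is positive definite.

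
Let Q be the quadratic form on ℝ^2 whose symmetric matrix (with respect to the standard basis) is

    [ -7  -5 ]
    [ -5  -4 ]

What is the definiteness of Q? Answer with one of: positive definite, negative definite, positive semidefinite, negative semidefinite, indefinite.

negative definite

Leading principal minors: Δ_1 = -7, Δ_2 = 3.
The signs alternate starting with Δ_1 < 0, so by Sylvester's criterion Q is negative definite.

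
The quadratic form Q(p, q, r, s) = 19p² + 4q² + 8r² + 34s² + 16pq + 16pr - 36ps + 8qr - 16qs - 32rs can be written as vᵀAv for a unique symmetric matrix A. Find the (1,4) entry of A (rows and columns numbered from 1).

The coefficient of p·s in Q is -36. For a symmetric A this equals A[1,4] + A[4,1] = 2·A[1,4].
So A[1,4] = -36/2 = -18.

-18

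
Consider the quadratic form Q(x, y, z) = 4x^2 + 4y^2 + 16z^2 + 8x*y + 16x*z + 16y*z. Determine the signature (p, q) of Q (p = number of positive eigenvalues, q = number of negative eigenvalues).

The symmetric matrix is A = [[4, 4, 8], [4, 4, 8], [8, 8, 16]].
Congruent diagonalization of A (simultaneous row and column reduction) yields pivots 4, 0, 0.
Counting signs: 1 positive, 2 zero.

(1, 0)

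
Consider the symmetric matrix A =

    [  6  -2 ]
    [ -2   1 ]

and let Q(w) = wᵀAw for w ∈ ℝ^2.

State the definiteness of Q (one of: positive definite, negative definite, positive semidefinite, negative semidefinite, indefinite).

positive definite

Row-reducing A symmetrically gives the diagonal entries 6, 1/3.
Counting signs: 2 positive.
Hence Q is positive definite.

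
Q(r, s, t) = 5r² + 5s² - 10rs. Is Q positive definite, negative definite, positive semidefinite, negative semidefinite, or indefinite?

positive semidefinite

The symmetric matrix is A = [[5, -5, 0], [-5, 5, 0], [0, 0, 0]].
Congruent diagonalization of A (simultaneous row and column reduction) yields pivots 5, 0, 0.
So there are 1 positive, 2 zero pivots.
Hence Q is positive semidefinite.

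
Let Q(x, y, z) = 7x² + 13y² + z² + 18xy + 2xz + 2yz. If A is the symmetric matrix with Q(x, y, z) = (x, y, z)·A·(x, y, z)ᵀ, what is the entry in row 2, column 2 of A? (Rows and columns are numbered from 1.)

13

The coefficient of y² in Q is 13, and that is exactly A[2,2].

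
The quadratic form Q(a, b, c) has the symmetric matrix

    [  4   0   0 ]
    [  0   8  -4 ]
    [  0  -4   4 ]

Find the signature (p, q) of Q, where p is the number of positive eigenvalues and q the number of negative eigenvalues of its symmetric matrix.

Symmetric row and column elimination reduces A to a congruent diagonal form with pivots 4, 8, 2.
That gives 3 positive pivots.

(3, 0)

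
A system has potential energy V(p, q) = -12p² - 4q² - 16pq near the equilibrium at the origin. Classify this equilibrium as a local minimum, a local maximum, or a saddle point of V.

The Hessian at the origin is H = [[-24, -16], [-16, -8]].
det H = -24·-8 − (-16)² = -64 < 0, so H is indefinite.
Therefore the origin is a saddle point.

saddle point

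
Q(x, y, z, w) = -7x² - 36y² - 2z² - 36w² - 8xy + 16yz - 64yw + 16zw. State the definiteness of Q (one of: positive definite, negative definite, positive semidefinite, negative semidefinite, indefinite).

negative definite

The symmetric matrix of Q is A = [[-7, -4, 0, 0], [-4, -36, 8, -32], [0, 8, -2, 8], [0, -32, 8, -36]].
Leading principal minors: Δ_1 = -7, Δ_2 = 236, Δ_3 = -24, Δ_4 = 96.
The signs alternate starting with Δ_1 < 0, so by Sylvester's criterion Q is negative definite.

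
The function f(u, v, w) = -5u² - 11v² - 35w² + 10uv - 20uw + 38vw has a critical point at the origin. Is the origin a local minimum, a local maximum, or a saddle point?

local maximum

The Hessian at the origin is H = [[-10, 10, -20], [10, -22, 38], [-20, 38, -70]].
An LDLᵀ factorisation of H has diagonal entries -10, -12, -3.
That gives 3 negative pivots.
H is negative definite, so the origin is a strict local maximum.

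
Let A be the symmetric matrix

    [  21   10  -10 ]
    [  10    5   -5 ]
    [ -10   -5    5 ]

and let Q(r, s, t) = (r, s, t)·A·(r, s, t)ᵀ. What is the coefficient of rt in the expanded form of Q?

The coefficient of rt is A[1,3] + A[3,1] = 2·(-10) = -20.

-20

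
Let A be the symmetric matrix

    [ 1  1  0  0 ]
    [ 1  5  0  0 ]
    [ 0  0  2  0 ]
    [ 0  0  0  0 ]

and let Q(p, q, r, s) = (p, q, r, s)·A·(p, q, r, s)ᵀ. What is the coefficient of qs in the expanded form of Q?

0

The coefficient of qs is A[2,4] + A[4,2] = 2·0 = 0.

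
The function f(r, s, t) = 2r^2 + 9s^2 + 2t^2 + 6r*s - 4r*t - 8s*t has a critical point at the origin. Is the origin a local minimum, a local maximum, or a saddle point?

The Hessian at the origin is H = [[4, 6, -4], [6, 18, -8], [-4, -8, 4]].
An LDLᵀ factorisation of H has diagonal entries 4, 9, -4/9.
Counting signs: 2 positive, 1 negative.
H is indefinite, so the origin is a saddle point.

saddle point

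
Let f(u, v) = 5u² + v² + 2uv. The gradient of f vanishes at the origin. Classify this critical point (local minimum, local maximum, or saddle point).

local minimum

The Hessian at the origin is H = [[10, 2], [2, 2]].
det H = 10·2 − (2)² = 16 > 0 and H[1,1] = 10 > 0, so H is positive definite.
Therefore the origin is a local minimum.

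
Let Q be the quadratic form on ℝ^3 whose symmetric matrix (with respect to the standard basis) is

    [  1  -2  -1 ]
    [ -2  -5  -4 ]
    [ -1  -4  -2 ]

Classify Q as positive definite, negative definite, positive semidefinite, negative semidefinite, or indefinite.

Symmetric row and column elimination reduces A to a congruent diagonal form with pivots 1, -9, 1.
So there are 2 positive, 1 negative pivots.
Hence Q is indefinite.

indefinite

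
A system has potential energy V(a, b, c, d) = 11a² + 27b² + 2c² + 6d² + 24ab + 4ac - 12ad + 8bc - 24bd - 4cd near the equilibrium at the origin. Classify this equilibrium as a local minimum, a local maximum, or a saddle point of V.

The Hessian at the origin is H = [[22, 24, 4, -12], [24, 54, 8, -24], [4, 8, 4, -4], [-12, -24, -4, 12]].
An LDLᵀ factorisation of H has diagonal entries 22, 306/11, 428/153, 120/107.
Counting signs: 4 positive.
H is positive definite, so the origin is a strict local minimum.

local minimum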